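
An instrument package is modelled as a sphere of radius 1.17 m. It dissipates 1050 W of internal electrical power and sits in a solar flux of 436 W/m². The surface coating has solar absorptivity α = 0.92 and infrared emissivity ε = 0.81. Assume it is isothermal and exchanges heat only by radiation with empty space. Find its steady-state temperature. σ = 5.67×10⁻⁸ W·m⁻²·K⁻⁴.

T ≈ 243 K

At steady state, absorbed solar power + internal power = radiated power.
Absorbed: α·S·A_cross = 0.92·436·4.301 = 1725 W (cross-section πr²).
Total input = 1725 + 1050 = 2775 W.
Radiated: εσ·A_surf·T⁴ with A_surf = 4πr² = 17.20 m².
T⁴ = 2775/(0.81·5.67×10⁻⁸·17.20) = 3.513×10⁹ K⁴.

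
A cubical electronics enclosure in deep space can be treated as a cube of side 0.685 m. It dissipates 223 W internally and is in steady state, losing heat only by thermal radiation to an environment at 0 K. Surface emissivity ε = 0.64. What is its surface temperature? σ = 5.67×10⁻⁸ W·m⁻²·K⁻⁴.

T ≈ 216 K

Steady state: internal power = radiated power, P = εσA T⁴.
Radiating area A = 6L² = 2.815 m².
T⁴ = P/(εσA) = 223/(0.64·5.67×10⁻⁸·2.815) = 2.183×10⁹ K⁴.
T = (2.183×10⁹)^(1/4).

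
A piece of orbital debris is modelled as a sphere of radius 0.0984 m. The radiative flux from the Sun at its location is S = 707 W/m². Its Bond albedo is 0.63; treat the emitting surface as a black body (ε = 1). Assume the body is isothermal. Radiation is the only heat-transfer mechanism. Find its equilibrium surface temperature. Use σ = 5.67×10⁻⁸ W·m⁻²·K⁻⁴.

T ≈ 184 K

At equilibrium, absorbed power = emitted power.
Absorbing cross-section = πr² = 0.03042 m²; emitting surface = 4πr² = 0.1217 m² (ratio 4).
(1−a)S·A_cross = εσ·A_surf·T⁴  ⇒  T⁴ = (1−a)S/(4σ).
T⁴ = 0.370·707/(4·5.67×10⁻⁸) = 1.153×10⁹ K⁴.
T = (1.153×10⁹)^(1/4).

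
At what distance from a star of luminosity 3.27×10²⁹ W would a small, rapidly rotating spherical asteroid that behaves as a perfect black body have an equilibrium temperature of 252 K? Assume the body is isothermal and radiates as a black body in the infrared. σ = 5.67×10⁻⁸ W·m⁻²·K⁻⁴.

For an isothermal black-emitting sphere, (1−a)S·πr² = σ·4πr²·T⁴ ⇒ S = 4σT⁴/(1−a).
S = 4·5.67×10⁻⁸·(252)⁴/1.00 = 914.6 W/m².
Flux falls as S = L/(4πd²), so d = √(L/(4πS)) = √(3.27×10²⁹/(4π·914.6)).

d ≈ 5.33×10¹² m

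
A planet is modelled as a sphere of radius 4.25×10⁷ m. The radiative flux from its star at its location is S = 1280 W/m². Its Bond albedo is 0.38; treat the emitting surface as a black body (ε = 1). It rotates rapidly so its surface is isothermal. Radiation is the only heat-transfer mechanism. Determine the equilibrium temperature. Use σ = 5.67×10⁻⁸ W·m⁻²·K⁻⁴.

T ≈ 243 K

At equilibrium, absorbed power = emitted power.
Absorbing cross-section = πr² = 5.675×10¹⁵ m²; emitting surface = 4πr² = 2.270×10¹⁶ m² (ratio 4).
(1−a)S·A_cross = εσ·A_surf·T⁴  ⇒  T⁴ = (1−a)S/(4σ).
T⁴ = 0.620·1280/(4·5.67×10⁻⁸) = 3.499×10⁹ K⁴.
T = (3.499×10⁹)^(1/4).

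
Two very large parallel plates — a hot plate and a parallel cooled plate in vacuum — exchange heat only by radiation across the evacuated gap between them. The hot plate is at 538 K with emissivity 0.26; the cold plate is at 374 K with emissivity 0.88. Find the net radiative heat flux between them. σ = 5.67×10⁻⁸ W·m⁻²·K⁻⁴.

For two infinite grey parallel plates, q = σ(T₁⁴ − T₂⁴)/(1/ε₁ + 1/ε₂ − 1).
T₁⁴ − T₂⁴ = 8.378×10¹⁰ − 1.957×10¹⁰ = 6.421×10¹⁰ K⁴.
1/ε₁ + 1/ε₂ − 1 = 3.846 + 1.136 − 1 = 3.983.
q = 5.67×10⁻⁸ × 6.421×10¹⁰ / 3.983.

q ≈ 914 W/m²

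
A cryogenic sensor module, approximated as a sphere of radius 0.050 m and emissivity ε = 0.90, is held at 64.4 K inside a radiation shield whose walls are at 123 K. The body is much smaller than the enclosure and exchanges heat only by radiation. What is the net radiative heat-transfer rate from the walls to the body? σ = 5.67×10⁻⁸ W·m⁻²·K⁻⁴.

P_net ≈ 0.339 W

For a small grey body in a large enclosure: P_net = εσA(T_body⁴ − T_wall⁴).
A = 4πr² = 0.03142 m²; T_body⁴ − T_wall⁴ = 1.720×10⁷ − 2.289×10⁸ = -2.117×10⁸ K⁴.
|P_net| = 0.90·5.67×10⁻⁸·0.03142·2.117×10⁸.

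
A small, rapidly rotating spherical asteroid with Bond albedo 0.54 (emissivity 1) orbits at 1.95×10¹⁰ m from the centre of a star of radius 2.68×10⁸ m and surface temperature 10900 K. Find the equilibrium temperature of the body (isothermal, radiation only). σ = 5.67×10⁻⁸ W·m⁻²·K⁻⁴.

T ≈ 744 K

The star's surface emits σT_*⁴; at distance d the flux is S = σT_*⁴(R_*/d)².
S = 5.67×10⁻⁸·(10900)⁴·(2.68×10⁸/1.95×10¹⁰)² = 1.512×10⁵ W/m².
For an isothermal sphere T⁴ = (1−a)S/(4σ) = 3.066×10¹¹ K⁴.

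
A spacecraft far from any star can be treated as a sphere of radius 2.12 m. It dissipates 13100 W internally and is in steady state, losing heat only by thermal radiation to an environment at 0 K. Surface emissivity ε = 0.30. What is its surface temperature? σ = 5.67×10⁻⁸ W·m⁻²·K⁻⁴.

T ≈ 342 K

Steady state: internal power = radiated power, P = εσA T⁴.
Radiating area A = 4πr² = 56.48 m².
T⁴ = P/(εσA) = 13100/(0.30·5.67×10⁻⁸·56.48) = 1.364×10¹⁰ K⁴.
T = (1.364×10¹⁰)^(1/4).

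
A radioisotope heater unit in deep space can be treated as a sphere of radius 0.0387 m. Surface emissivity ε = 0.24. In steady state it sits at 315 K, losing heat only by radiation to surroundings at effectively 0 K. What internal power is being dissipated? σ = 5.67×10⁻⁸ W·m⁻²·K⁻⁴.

P ≈ 2.52 W

Steady state: P = εσA T⁴.
A = 4πr² = 0.01882 m²; T⁴ = (315)⁴ = 9.846×10⁹ K⁴.
P = 0.24 × 5.67×10⁻⁸ × 0.01882 × 9.846×10⁹.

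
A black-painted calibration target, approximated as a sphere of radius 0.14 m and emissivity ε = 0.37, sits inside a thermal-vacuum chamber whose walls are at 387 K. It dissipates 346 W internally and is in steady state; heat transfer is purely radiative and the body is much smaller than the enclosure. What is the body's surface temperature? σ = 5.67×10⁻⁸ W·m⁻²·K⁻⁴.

For a small grey body in a large enclosure, net radiated power = εσA(T⁴ − T_w⁴).
Steady state: P = εσA(T⁴ − T_w⁴) with A = 4πr² = 0.2463 m².
T⁴ = P/(εσA) + T_w⁴ = 346/(0.37·5.67×10⁻⁸·0.2463) + (387)⁴
    = 6.696×10¹⁰ + 2.243×10¹⁰ = 8.939×10¹⁰ K⁴.

T ≈ 547 K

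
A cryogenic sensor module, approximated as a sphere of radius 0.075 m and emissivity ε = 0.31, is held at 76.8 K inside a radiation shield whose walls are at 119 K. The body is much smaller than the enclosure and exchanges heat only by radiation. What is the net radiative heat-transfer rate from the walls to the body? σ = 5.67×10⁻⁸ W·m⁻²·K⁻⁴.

P_net ≈ 0.206 W

For a small grey body in a large enclosure: P_net = εσA(T_body⁴ − T_wall⁴).
A = 4πr² = 0.07069 m²; T_body⁴ − T_wall⁴ = 3.479×10⁷ − 2.005×10⁸ = -1.657×10⁸ K⁴.
|P_net| = 0.31·5.67×10⁻⁸·0.07069·1.657×10⁸.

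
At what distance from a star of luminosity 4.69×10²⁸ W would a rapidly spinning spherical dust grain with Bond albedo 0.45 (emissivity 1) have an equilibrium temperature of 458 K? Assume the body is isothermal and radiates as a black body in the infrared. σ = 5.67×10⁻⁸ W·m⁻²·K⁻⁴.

For an isothermal black-emitting sphere, (1−a)S·πr² = σ·4πr²·T⁴ ⇒ S = 4σT⁴/(1−a).
S = 4·5.67×10⁻⁸·(458)⁴/0.550 = 18140 W/m².
Flux falls as S = L/(4πd²), so d = √(L/(4πS)) = √(4.69×10²⁸/(4π·18140)).

d ≈ 4.54×10¹¹ m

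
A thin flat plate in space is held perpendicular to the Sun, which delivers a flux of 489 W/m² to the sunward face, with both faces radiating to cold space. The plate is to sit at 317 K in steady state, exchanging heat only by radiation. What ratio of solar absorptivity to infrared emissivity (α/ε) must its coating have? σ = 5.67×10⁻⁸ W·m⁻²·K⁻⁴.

Balance: αS·A = εσ·2A·T⁴ ⇒ α/ε = 2σT⁴/S.
α/ε = 2·5.67×10⁻⁸·(317)⁴/489 = 2·5.67×10⁻⁸·1.010×10¹⁰/489.

α/ε ≈ 2.34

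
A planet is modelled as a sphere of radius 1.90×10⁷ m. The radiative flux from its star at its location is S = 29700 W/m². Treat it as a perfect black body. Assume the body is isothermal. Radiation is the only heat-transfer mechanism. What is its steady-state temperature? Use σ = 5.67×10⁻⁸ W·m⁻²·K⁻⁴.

T ≈ 602 K

At equilibrium, absorbed power = emitted power.
Absorbing cross-section = πr² = 1.134×10¹⁵ m²; emitting surface = 4πr² = 4.536×10¹⁵ m² (ratio 4).
S·A_cross = εσ·A_surf·T⁴  ⇒  T⁴ = S/(4σ).
T⁴ = 1.00·29700/(4·5.67×10⁻⁸) = 1.310×10¹¹ K⁴.
T = (1.310×10¹¹)^(1/4).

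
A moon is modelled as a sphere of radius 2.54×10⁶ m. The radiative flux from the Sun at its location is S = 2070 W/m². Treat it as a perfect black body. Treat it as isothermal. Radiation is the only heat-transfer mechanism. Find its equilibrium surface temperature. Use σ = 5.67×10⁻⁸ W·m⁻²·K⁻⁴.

At equilibrium, absorbed power = emitted power.
Absorbing cross-section = πr² = 2.027×10¹³ m²; emitting surface = 4πr² = 8.107×10¹³ m² (ratio 4).
S·A_cross = εσ·A_surf·T⁴  ⇒  T⁴ = S/(4σ).
T⁴ = 1.00·2070/(4·5.67×10⁻⁸) = 9.127×10⁹ K⁴.
T = (9.127×10⁹)^(1/4).

T ≈ 309 K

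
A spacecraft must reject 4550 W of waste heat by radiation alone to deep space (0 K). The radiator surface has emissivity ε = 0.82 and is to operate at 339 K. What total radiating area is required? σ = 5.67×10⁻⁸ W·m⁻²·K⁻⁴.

A ≈ 7.41 m²

P = εσA T⁴ ⇒ A = P/(εσT⁴).
T⁴ = 1.321×10¹⁰ K⁴.
A = 4550/(0.82 × 5.67×10⁻⁸ × 1.321×10¹⁰).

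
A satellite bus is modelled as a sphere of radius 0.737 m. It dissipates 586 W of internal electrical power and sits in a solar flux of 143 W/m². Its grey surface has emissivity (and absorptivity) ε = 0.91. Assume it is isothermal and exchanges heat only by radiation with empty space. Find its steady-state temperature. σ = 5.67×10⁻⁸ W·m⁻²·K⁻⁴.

At steady state, absorbed solar power + internal power = radiated power.
Absorbed: α·S·A_cross = 0.91·143·1.706 = 222.1 W (cross-section πr²).
Total input = 222.1 + 586 = 808.1 W.
Radiated: εσ·A_surf·T⁴ with A_surf = 4πr² = 6.826 m².
T⁴ = 808.1/(0.91·5.67×10⁻⁸·6.826) = 2.294×10⁹ K⁴.

T ≈ 219 K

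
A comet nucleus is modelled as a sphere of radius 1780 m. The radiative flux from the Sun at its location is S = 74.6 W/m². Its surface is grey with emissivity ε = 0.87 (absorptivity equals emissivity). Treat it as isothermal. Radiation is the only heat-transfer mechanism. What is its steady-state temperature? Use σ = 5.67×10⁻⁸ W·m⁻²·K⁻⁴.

At equilibrium, absorbed power = emitted power.
Absorbing cross-section = πr² = 9.954×10⁶ m²; emitting surface = 4πr² = 3.982×10⁷ m² (ratio 4).
εS·A_cross = εσ·A_surf·T⁴  ⇒  T⁴ = S/(4σ)   (ε cancels).
T⁴ = 74.6/(4·5.67×10⁻⁸) = 3.289×10⁸ K⁴.
T = (3.289×10⁸)^(1/4).

T ≈ 135 K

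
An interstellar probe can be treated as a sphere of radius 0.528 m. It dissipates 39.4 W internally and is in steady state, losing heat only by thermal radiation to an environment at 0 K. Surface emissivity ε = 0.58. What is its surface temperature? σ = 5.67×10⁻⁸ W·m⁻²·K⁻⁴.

T ≈ 136 K

Steady state: internal power = radiated power, P = εσA T⁴.
Radiating area A = 4πr² = 3.503 m².
T⁴ = P/(εσA) = 39.4/(0.58·5.67×10⁻⁸·3.503) = 3.420×10⁸ K⁴.
T = (3.420×10⁸)^(1/4).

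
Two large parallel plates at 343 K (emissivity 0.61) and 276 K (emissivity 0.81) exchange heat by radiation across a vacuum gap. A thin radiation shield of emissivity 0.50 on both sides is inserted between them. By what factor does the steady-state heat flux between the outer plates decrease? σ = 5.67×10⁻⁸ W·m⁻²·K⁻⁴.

factor ≈ 2.60

Without shield: q₀ = σΔ(T⁴)/(1/ε₁+1/ε₂−1) with denominator 1.874.
With shield the two gaps are in series; the resistances add: (1/ε₁+1/ε_s−1)+(1/ε_s+1/ε₂−1) = 2.639+2.235 = 4.874.
Heat-flux ratio q₀/q = 4.874/1.874.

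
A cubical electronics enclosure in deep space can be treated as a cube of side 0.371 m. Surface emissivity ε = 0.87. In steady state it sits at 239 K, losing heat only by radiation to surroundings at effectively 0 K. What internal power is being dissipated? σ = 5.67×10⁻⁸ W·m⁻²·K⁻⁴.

P ≈ 133 W

Steady state: P = εσA T⁴.
A = 6L² = 0.8258 m²; T⁴ = (239)⁴ = 3.263×10⁹ K⁴.
P = 0.87 × 5.67×10⁻⁸ × 0.8258 × 3.263×10⁹.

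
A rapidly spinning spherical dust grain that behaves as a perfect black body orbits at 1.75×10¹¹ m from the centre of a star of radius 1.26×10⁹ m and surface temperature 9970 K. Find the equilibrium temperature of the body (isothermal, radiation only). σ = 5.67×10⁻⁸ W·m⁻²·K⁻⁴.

The star's surface emits σT_*⁴; at distance d the flux is S = σT_*⁴(R_*/d)².
S = 5.67×10⁻⁸·(9970)⁴·(1.26×10⁹/1.75×10¹¹)² = 29040 W/m².
For an isothermal sphere T⁴ = (1−a)S/(4σ) = 1.281×10¹¹ K⁴.

T ≈ 598 K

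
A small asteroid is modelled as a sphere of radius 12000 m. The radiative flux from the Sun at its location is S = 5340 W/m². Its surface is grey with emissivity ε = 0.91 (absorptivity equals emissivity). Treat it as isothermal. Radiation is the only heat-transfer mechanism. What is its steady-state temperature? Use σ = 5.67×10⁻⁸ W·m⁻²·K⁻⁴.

T ≈ 392 K

At equilibrium, absorbed power = emitted power.
Absorbing cross-section = πr² = 4.524×10⁸ m²; emitting surface = 4πr² = 1.810×10⁹ m² (ratio 4).
εS·A_cross = εσ·A_surf·T⁴  ⇒  T⁴ = S/(4σ)   (ε cancels).
T⁴ = 5340/(4·5.67×10⁻⁸) = 2.354×10¹⁰ K⁴.
T = (2.354×10¹⁰)^(1/4).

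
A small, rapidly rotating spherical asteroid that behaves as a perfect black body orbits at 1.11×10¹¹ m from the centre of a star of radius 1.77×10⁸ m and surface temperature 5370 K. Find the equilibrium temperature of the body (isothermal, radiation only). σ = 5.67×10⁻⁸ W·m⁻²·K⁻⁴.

The star's surface emits σT_*⁴; at distance d the flux is S = σT_*⁴(R_*/d)².
S = 5.67×10⁻⁸·(5370)⁴·(1.77×10⁸/1.11×10¹¹)² = 119.9 W/m².
For an isothermal sphere T⁴ = (1−a)S/(4σ) = 5.286×10⁸ K⁴.

T ≈ 152 K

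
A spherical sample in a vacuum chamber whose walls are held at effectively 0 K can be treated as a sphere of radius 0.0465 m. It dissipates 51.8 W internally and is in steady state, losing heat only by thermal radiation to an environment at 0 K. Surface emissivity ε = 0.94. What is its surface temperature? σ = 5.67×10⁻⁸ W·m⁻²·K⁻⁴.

T ≈ 435 K

Steady state: internal power = radiated power, P = εσA T⁴.
Radiating area A = 4πr² = 0.02717 m².
T⁴ = P/(εσA) = 51.8/(0.94·5.67×10⁻⁸·0.02717) = 3.577×10¹⁰ K⁴.
T = (3.577×10¹⁰)^(1/4).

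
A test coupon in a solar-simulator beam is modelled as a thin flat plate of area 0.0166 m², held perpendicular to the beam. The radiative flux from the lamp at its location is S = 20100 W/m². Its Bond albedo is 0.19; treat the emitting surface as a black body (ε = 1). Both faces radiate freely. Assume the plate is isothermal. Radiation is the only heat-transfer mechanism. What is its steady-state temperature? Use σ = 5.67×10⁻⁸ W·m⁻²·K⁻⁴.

T ≈ 616 K

At equilibrium, absorbed power = emitted power.
Absorbing cross-section = A = 0.01660 m²; emitting surface = 2A = 0.03320 m² (ratio 2).
(1−a)S·A_cross = εσ·A_surf·T⁴  ⇒  T⁴ = (1−a)S/(2σ).
T⁴ = 0.810·20100/(2·5.67×10⁻⁸) = 1.436×10¹¹ K⁴.
T = (1.436×10¹¹)^(1/4).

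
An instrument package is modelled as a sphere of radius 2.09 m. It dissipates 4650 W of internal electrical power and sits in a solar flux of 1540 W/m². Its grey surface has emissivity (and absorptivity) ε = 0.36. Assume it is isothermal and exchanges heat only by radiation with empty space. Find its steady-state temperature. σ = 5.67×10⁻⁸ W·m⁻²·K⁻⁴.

At steady state, absorbed solar power + internal power = radiated power.
Absorbed: α·S·A_cross = 0.36·1540·13.72 = 7608 W (cross-section πr²).
Total input = 7608 + 4650 = 12260 W.
Radiated: εσ·A_surf·T⁴ with A_surf = 4πr² = 54.89 m².
T⁴ = 12260/(0.36·5.67×10⁻⁸·54.89) = 1.094×10¹⁰ K⁴.

T ≈ 323 K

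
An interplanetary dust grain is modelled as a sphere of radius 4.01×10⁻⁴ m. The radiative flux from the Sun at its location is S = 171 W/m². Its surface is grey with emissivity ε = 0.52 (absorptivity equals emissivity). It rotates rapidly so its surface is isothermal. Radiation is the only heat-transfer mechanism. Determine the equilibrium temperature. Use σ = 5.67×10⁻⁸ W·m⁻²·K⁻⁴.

At equilibrium, absorbed power = emitted power.
Absorbing cross-section = πr² = 5.052×10⁻⁷ m²; emitting surface = 4πr² = 2.021×10⁻⁶ m² (ratio 4).
εS·A_cross = εσ·A_surf·T⁴  ⇒  T⁴ = S/(4σ)   (ε cancels).
T⁴ = 171/(4·5.67×10⁻⁸) = 7.540×10⁸ K⁴.
T = (7.540×10⁸)^(1/4).

T ≈ 166 K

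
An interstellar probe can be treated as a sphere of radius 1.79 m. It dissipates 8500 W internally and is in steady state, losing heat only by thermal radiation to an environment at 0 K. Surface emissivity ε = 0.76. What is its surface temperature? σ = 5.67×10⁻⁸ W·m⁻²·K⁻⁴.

T ≈ 265 K

Steady state: internal power = radiated power, P = εσA T⁴.
Radiating area A = 4πr² = 40.26 m².
T⁴ = P/(εσA) = 8500/(0.76·5.67×10⁻⁸·40.26) = 4.899×10⁹ K⁴.
T = (4.899×10⁹)^(1/4).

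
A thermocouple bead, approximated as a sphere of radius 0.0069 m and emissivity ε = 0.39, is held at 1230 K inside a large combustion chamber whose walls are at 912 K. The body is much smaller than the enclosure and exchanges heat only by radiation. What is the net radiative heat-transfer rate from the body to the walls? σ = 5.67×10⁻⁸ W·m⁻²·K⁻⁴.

P_net ≈ 21.1 W

For a small grey body in a large enclosure: P_net = εσA(T_body⁴ − T_wall⁴).
A = 4πr² = 5.983×10⁻⁴ m²; T_body⁴ − T_wall⁴ = 2.289×10¹² − 6.918×10¹¹ = 1.597×10¹² K⁴.
|P_net| = 0.39·5.67×10⁻⁸·5.983×10⁻⁴·1.597×10¹².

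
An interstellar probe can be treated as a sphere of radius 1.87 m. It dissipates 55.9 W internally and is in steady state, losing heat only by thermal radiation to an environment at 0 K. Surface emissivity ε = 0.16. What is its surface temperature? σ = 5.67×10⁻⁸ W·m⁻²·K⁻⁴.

Steady state: internal power = radiated power, P = εσA T⁴.
Radiating area A = 4πr² = 43.94 m².
T⁴ = P/(εσA) = 55.9/(0.16·5.67×10⁻⁸·43.94) = 1.402×10⁸ K⁴.
T = (1.402×10⁸)^(1/4).

T ≈ 109 K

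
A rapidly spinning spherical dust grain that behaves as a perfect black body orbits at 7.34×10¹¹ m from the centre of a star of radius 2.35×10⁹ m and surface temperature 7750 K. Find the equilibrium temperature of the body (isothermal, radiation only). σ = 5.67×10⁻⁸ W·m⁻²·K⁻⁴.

The star's surface emits σT_*⁴; at distance d the flux is S = σT_*⁴(R_*/d)².
S = 5.67×10⁻⁸·(7750)⁴·(2.35×10⁹/7.34×10¹¹)² = 2097 W/m².
For an isothermal sphere T⁴ = (1−a)S/(4σ) = 9.245×10⁹ K⁴.

T ≈ 310 K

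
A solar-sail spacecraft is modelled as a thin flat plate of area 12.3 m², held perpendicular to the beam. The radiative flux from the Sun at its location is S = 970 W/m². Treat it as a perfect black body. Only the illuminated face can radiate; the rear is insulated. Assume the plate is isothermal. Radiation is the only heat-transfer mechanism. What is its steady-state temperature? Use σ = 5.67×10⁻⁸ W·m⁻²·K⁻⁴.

T ≈ 362 K

At equilibrium, absorbed power = emitted power.
Absorbing cross-section = A = 12.30 m²; emitting surface = A = 12.30 m² (ratio 1).
S·A_cross = εσ·A_surf·T⁴  ⇒  T⁴ = S/(1σ).
T⁴ = 1.00·970/(1·5.67×10⁻⁸) = 1.711×10¹⁰ K⁴.
T = (1.711×10¹⁰)^(1/4).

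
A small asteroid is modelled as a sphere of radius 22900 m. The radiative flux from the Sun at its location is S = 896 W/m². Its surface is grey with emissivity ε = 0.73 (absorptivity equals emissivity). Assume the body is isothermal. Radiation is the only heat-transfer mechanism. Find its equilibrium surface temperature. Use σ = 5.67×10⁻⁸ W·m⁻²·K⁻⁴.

T ≈ 251 K

At equilibrium, absorbed power = emitted power.
Absorbing cross-section = πr² = 1.647×10⁹ m²; emitting surface = 4πr² = 6.590×10⁹ m² (ratio 4).
εS·A_cross = εσ·A_surf·T⁴  ⇒  T⁴ = S/(4σ)   (ε cancels).
T⁴ = 896/(4·5.67×10⁻⁸) = 3.951×10⁹ K⁴.
T = (3.951×10⁹)^(1/4).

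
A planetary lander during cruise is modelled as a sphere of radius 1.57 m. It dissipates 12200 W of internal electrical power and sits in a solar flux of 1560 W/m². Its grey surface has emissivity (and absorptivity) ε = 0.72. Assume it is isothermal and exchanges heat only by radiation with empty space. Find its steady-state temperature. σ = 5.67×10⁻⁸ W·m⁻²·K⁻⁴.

At steady state, absorbed solar power + internal power = radiated power.
Absorbed: α·S·A_cross = 0.72·1560·7.744 = 8698 W (cross-section πr²).
Total input = 8698 + 12200 = 20900 W.
Radiated: εσ·A_surf·T⁴ with A_surf = 4πr² = 30.97 m².
T⁴ = 20900/(0.72·5.67×10⁻⁸·30.97) = 1.653×10¹⁰ K⁴.

T ≈ 359 K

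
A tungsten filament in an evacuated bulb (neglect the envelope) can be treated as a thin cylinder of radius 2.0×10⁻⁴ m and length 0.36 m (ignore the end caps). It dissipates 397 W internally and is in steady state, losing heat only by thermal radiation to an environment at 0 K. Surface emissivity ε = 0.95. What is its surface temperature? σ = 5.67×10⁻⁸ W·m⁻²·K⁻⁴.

Steady state: internal power = radiated power, P = εσA T⁴.
Radiating area A = 2πrL = 4.524×10⁻⁴ m².
T⁴ = P/(εσA) = 397/(0.95·5.67×10⁻⁸·4.524×10⁻⁴) = 1.629×10¹³ K⁴.
T = (1.629×10¹³)^(1/4).

T ≈ 2010 K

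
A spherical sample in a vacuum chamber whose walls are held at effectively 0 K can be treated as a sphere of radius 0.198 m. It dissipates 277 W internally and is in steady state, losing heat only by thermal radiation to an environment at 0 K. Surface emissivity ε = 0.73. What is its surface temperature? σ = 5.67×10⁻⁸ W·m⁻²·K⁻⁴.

Steady state: internal power = radiated power, P = εσA T⁴.
Radiating area A = 4πr² = 0.4927 m².
T⁴ = P/(εσA) = 277/(0.73·5.67×10⁻⁸·0.4927) = 1.358×10¹⁰ K⁴.
T = (1.358×10¹⁰)^(1/4).

T ≈ 341 K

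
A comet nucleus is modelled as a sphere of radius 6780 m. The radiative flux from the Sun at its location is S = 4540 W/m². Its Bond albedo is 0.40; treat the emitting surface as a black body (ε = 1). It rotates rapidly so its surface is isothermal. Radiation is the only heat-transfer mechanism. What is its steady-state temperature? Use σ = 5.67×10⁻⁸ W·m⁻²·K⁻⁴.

T ≈ 331 K

At equilibrium, absorbed power = emitted power.
Absorbing cross-section = πr² = 1.444×10⁸ m²; emitting surface = 4πr² = 5.777×10⁸ m² (ratio 4).
(1−a)S·A_cross = εσ·A_surf·T⁴  ⇒  T⁴ = (1−a)S/(4σ).
T⁴ = 0.600·4540/(4·5.67×10⁻⁸) = 1.201×10¹⁰ K⁴.
T = (1.201×10¹⁰)^(1/4).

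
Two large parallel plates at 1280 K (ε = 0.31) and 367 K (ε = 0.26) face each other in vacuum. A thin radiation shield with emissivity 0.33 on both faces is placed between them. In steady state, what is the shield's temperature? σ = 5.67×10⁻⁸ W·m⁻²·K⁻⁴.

In steady state the net flux on the hot side equals that on the cold side.
σ(T₁⁴−T_s⁴)/D₁ = σ(T_s⁴−T₂⁴)/D₂, with D₁ = 1/ε₁+1/ε_s−1 = 5.256, D₂ = 1/ε_s+1/ε₂−1 = 5.876.
Solve for T_s⁴: T_s⁴ = (D₂·T₁⁴ + D₁·T₂⁴)/(D₁+D₂) = 1.426×10¹² K⁴.

T_s ≈ 1090 K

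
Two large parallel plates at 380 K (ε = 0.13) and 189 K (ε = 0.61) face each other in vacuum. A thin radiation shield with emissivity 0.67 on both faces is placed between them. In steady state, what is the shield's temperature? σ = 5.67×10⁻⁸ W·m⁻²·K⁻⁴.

In steady state the net flux on the hot side equals that on the cold side.
σ(T₁⁴−T_s⁴)/D₁ = σ(T_s⁴−T₂⁴)/D₂, with D₁ = 1/ε₁+1/ε_s−1 = 8.185, D₂ = 1/ε_s+1/ε₂−1 = 2.132.
Solve for T_s⁴: T_s⁴ = (D₂·T₁⁴ + D₁·T₂⁴)/(D₁+D₂) = 5.321×10⁹ K⁴.

T_s ≈ 270 K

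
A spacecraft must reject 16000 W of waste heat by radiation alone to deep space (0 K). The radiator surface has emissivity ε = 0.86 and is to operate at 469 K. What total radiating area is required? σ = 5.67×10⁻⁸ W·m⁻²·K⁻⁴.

P = εσA T⁴ ⇒ A = P/(εσT⁴).
T⁴ = 4.838×10¹⁰ K⁴.
A = 16000/(0.86 × 5.67×10⁻⁸ × 4.838×10¹⁰).

A ≈ 6.78 m²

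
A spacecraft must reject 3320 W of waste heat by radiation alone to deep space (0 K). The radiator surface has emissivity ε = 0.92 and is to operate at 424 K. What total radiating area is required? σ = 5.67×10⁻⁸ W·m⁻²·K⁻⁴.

P = εσA T⁴ ⇒ A = P/(εσT⁴).
T⁴ = 3.232×10¹⁰ K⁴.
A = 3320/(0.92 × 5.67×10⁻⁸ × 3.232×10¹⁰).

A ≈ 1.97 m²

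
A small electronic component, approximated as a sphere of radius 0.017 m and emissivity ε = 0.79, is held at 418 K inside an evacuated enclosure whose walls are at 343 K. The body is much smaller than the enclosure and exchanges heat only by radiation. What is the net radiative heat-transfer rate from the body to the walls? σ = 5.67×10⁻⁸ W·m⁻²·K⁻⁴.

P_net ≈ 2.71 W

For a small grey body in a large enclosure: P_net = εσA(T_body⁴ − T_wall⁴).
A = 4πr² = 0.003632 m²; T_body⁴ − T_wall⁴ = 3.053×10¹⁰ − 1.384×10¹⁰ = 1.669×10¹⁰ K⁴.
|P_net| = 0.79·5.67×10⁻⁸·0.003632·1.669×10¹⁰.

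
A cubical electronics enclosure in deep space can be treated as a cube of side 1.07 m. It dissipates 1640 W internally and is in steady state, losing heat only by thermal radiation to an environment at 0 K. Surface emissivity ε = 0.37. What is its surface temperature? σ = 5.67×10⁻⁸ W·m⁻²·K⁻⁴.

T ≈ 327 K

Steady state: internal power = radiated power, P = εσA T⁴.
Radiating area A = 6L² = 6.869 m².
T⁴ = P/(εσA) = 1640/(0.37·5.67×10⁻⁸·6.869) = 1.138×10¹⁰ K⁴.
T = (1.138×10¹⁰)^(1/4).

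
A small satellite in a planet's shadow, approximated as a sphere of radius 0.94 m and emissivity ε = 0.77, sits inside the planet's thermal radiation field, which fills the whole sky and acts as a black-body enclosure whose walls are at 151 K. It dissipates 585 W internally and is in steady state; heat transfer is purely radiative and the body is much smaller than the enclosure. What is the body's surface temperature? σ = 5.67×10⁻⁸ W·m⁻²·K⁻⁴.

T ≈ 204 K

For a small grey body in a large enclosure, net radiated power = εσA(T⁴ − T_w⁴).
Steady state: P = εσA(T⁴ − T_w⁴) with A = 4πr² = 11.10 m².
T⁴ = P/(εσA) + T_w⁴ = 585/(0.77·5.67×10⁻⁸·11.10) + (151)⁴
    = 1.207×10⁹ + 5.199×10⁸ = 1.727×10⁹ K⁴.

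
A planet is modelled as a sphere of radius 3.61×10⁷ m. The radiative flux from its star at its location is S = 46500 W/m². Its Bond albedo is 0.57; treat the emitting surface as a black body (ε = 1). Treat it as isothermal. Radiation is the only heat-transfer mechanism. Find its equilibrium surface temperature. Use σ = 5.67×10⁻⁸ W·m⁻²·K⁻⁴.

At equilibrium, absorbed power = emitted power.
Absorbing cross-section = πr² = 4.094×10¹⁵ m²; emitting surface = 4πr² = 1.638×10¹⁶ m² (ratio 4).
(1−a)S·A_cross = εσ·A_surf·T⁴  ⇒  T⁴ = (1−a)S/(4σ).
T⁴ = 0.430·46500/(4·5.67×10⁻⁸) = 8.816×10¹⁰ K⁴.
T = (8.816×10¹⁰)^(1/4).

T ≈ 545 K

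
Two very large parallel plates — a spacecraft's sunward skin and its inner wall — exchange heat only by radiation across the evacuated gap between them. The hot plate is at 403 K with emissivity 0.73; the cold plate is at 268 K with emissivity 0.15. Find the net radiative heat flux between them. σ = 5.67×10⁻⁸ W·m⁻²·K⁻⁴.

For two infinite grey parallel plates, q = σ(T₁⁴ − T₂⁴)/(1/ε₁ + 1/ε₂ − 1).
T₁⁴ − T₂⁴ = 2.638×10¹⁰ − 5.159×10⁹ = 2.122×10¹⁰ K⁴.
1/ε₁ + 1/ε₂ − 1 = 1.370 + 6.667 − 1 = 7.037.
q = 5.67×10⁻⁸ × 2.122×10¹⁰ / 7.037.

q ≈ 171 W/m²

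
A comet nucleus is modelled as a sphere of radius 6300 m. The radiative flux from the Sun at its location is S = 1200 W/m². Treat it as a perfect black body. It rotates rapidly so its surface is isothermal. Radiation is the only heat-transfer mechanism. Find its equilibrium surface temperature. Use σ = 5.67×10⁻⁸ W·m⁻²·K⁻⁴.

At equilibrium, absorbed power = emitted power.
Absorbing cross-section = πr² = 1.247×10⁸ m²; emitting surface = 4πr² = 4.988×10⁸ m² (ratio 4).
S·A_cross = εσ·A_surf·T⁴  ⇒  T⁴ = S/(4σ).
T⁴ = 1.00·1200/(4·5.67×10⁻⁸) = 5.291×10⁹ K⁴.
T = (5.291×10⁹)^(1/4).

T ≈ 270 K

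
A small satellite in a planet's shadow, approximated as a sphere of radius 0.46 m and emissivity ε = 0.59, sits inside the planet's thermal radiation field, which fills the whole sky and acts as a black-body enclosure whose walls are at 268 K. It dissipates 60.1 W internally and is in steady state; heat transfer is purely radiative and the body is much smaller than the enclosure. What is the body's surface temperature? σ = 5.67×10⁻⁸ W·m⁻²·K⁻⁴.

T ≈ 276 K

For a small grey body in a large enclosure, net radiated power = εσA(T⁴ − T_w⁴).
Steady state: P = εσA(T⁴ − T_w⁴) with A = 4πr² = 2.659 m².
T⁴ = P/(εσA) + T_w⁴ = 60.1/(0.59·5.67×10⁻⁸·2.659) + (268)⁴
    = 6.756×10⁸ + 5.159×10⁹ = 5.834×10⁹ K⁴.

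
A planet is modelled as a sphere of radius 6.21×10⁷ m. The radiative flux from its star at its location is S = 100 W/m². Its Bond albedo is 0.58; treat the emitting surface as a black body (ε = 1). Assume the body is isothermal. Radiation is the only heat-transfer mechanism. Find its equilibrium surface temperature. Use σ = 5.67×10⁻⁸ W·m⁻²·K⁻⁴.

At equilibrium, absorbed power = emitted power.
Absorbing cross-section = πr² = 1.212×10¹⁶ m²; emitting surface = 4πr² = 4.846×10¹⁶ m² (ratio 4).
(1−a)S·A_cross = εσ·A_surf·T⁴  ⇒  T⁴ = (1−a)S/(4σ).
T⁴ = 0.420·100/(4·5.67×10⁻⁸) = 1.852×10⁸ K⁴.
T = (1.852×10⁸)^(1/4).

T ≈ 117 K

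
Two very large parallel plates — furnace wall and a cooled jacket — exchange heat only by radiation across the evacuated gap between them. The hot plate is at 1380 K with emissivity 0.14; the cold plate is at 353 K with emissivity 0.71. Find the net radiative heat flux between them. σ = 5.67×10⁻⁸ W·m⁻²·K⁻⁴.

q ≈ 27100 W/m²

For two infinite grey parallel plates, q = σ(T₁⁴ − T₂⁴)/(1/ε₁ + 1/ε₂ − 1).
T₁⁴ − T₂⁴ = 3.627×10¹² − 1.553×10¹⁰ = 3.611×10¹² K⁴.
1/ε₁ + 1/ε₂ − 1 = 7.143 + 1.408 − 1 = 7.551.
q = 5.67×10⁻⁸ × 3.611×10¹² / 7.551.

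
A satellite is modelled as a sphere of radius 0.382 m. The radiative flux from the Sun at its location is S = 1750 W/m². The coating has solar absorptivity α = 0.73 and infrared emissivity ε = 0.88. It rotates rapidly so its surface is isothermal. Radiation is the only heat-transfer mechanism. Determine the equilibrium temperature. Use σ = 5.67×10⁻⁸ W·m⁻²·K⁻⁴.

T ≈ 283 K

At equilibrium, absorbed power = emitted power.
Absorbing cross-section = πr² = 0.4584 m²; emitting surface = 4πr² = 1.834 m² (ratio 4).
αS·A_cross = εσ·A_surf·T⁴  ⇒  T⁴ = αS/(ε·4σ).
T⁴ = 0.730·1750/(0.88·4·5.67×10⁻⁸) = 6.401×10⁹ K⁴.
T = (6.401×10⁹)^(1/4).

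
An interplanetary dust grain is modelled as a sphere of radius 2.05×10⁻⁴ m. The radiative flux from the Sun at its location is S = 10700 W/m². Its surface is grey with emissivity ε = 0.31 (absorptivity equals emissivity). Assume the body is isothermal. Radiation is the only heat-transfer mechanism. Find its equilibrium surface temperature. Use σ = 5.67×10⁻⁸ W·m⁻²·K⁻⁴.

T ≈ 466 K

At equilibrium, absorbed power = emitted power.
Absorbing cross-section = πr² = 1.320×10⁻⁷ m²; emitting surface = 4πr² = 5.281×10⁻⁷ m² (ratio 4).
εS·A_cross = εσ·A_surf·T⁴  ⇒  T⁴ = S/(4σ)   (ε cancels).
T⁴ = 10700/(4·5.67×10⁻⁸) = 4.718×10¹⁰ K⁴.
T = (4.718×10¹⁰)^(1/4).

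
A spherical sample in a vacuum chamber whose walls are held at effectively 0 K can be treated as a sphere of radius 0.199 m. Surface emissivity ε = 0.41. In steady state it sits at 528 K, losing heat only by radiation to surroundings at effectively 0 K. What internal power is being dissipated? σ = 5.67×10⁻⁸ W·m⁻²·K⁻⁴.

P ≈ 899 W

Steady state: P = εσA T⁴.
A = 4πr² = 0.4976 m²; T⁴ = (528)⁴ = 7.772×10¹⁰ K⁴.
P = 0.41 × 5.67×10⁻⁸ × 0.4976 × 7.772×10¹⁰.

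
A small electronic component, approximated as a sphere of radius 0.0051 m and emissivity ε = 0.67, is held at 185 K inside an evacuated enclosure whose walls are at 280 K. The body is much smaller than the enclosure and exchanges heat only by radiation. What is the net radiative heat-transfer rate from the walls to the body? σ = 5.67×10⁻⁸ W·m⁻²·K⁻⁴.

P_net ≈ 0.0618 W

For a small grey body in a large enclosure: P_net = εσA(T_body⁴ − T_wall⁴).
A = 4πr² = 3.269×10⁻⁴ m²; T_body⁴ − T_wall⁴ = 1.171×10⁹ − 6.147×10⁹ = -4.975×10⁹ K⁴.
|P_net| = 0.67·5.67×10⁻⁸·3.269×10⁻⁴·4.975×10⁹.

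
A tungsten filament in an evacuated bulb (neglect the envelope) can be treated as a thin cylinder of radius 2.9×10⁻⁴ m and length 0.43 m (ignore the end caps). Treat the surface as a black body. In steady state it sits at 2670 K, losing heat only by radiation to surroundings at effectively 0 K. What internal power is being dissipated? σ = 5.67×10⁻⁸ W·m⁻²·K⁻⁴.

P ≈ 2260 W

Steady state: P = εσA T⁴.
A = 2πrL = 7.835×10⁻⁴ m²; T⁴ = (2670)⁴ = 5.082×10¹³ K⁴.
P = 1.0 × 5.67×10⁻⁸ × 7.835×10⁻⁴ × 5.082×10¹³.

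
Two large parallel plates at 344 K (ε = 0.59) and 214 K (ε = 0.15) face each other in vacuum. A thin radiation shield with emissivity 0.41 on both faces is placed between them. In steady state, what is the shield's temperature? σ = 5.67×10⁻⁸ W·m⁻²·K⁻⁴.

In steady state the net flux on the hot side equals that on the cold side.
σ(T₁⁴−T_s⁴)/D₁ = σ(T_s⁴−T₂⁴)/D₂, with D₁ = 1/ε₁+1/ε_s−1 = 3.134, D₂ = 1/ε_s+1/ε₂−1 = 8.106.
Solve for T_s⁴: T_s⁴ = (D₂·T₁⁴ + D₁·T₂⁴)/(D₁+D₂) = 1.068×10¹⁰ K⁴.

T_s ≈ 321 K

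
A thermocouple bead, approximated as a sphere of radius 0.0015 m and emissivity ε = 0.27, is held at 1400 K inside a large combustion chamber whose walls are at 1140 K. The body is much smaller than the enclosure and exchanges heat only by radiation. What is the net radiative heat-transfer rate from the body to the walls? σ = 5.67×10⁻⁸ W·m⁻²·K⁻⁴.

P_net ≈ 0.932 W

For a small grey body in a large enclosure: P_net = εσA(T_body⁴ − T_wall⁴).
A = 4πr² = 2.827×10⁻⁵ m²; T_body⁴ − T_wall⁴ = 3.842×10¹² − 1.689×10¹² = 2.153×10¹² K⁴.
|P_net| = 0.27·5.67×10⁻⁸·2.827×10⁻⁵·2.153×10¹².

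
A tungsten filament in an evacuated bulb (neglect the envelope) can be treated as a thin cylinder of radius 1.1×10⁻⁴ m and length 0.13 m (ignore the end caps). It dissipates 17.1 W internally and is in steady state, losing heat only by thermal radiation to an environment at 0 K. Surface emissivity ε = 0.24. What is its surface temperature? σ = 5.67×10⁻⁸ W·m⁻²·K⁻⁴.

T ≈ 1930 K

Steady state: internal power = radiated power, P = εσA T⁴.
Radiating area A = 2πrL = 8.985×10⁻⁵ m².
T⁴ = P/(εσA) = 17.1/(0.24·5.67×10⁻⁸·8.985×10⁻⁵) = 1.399×10¹³ K⁴.
T = (1.399×10¹³)^(1/4).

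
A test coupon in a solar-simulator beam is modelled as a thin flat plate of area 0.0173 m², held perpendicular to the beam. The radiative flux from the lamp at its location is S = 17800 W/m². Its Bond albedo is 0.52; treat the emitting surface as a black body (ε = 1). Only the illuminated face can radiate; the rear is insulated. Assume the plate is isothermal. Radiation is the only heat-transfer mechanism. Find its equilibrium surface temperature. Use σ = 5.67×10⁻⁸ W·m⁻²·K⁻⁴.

T ≈ 623 K

At equilibrium, absorbed power = emitted power.
Absorbing cross-section = A = 0.01730 m²; emitting surface = A = 0.01730 m² (ratio 1).
(1−a)S·A_cross = εσ·A_surf·T⁴  ⇒  T⁴ = (1−a)S/(1σ).
T⁴ = 0.480·17800/(1·5.67×10⁻⁸) = 1.507×10¹¹ K⁴.
T = (1.507×10¹¹)^(1/4).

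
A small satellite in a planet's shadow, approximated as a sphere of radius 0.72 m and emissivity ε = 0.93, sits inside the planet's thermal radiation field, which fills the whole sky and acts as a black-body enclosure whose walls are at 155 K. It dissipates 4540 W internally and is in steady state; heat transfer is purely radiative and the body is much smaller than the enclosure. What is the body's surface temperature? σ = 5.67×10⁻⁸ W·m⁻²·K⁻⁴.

T ≈ 343 K

For a small grey body in a large enclosure, net radiated power = εσA(T⁴ − T_w⁴).
Steady state: P = εσA(T⁴ − T_w⁴) with A = 4πr² = 6.514 m².
T⁴ = P/(εσA) + T_w⁴ = 4540/(0.93·5.67×10⁻⁸·6.514) + (155)⁴
    = 1.322×10¹⁰ + 5.772×10⁸ = 1.379×10¹⁰ K⁴.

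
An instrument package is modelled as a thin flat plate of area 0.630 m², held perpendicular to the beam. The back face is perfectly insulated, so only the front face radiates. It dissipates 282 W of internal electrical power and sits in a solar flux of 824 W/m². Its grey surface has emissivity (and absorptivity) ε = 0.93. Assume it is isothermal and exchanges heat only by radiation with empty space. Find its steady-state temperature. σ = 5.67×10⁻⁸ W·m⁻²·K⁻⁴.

At steady state, absorbed solar power + internal power = radiated power.
Absorbed: α·S·A_cross = 0.93·824·0.6300 = 482.8 W (cross-section A).
Total input = 482.8 + 282 = 764.8 W.
Radiated: εσ·A_surf·T⁴ with A_surf = A = 0.6300 m².
T⁴ = 764.8/(0.93·5.67×10⁻⁸·0.6300) = 2.302×10¹⁰ K⁴.

T ≈ 390 K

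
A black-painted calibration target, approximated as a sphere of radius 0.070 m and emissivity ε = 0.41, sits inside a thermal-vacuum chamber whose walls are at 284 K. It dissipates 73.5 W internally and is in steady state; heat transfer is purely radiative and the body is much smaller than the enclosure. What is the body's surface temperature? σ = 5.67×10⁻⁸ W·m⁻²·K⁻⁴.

T ≈ 490 K

For a small grey body in a large enclosure, net radiated power = εσA(T⁴ − T_w⁴).
Steady state: P = εσA(T⁴ − T_w⁴) with A = 4πr² = 0.06158 m².
T⁴ = P/(εσA) + T_w⁴ = 73.5/(0.41·5.67×10⁻⁸·0.06158) + (284)⁴
    = 5.135×10¹⁰ + 6.505×10⁹ = 5.785×10¹⁰ K⁴.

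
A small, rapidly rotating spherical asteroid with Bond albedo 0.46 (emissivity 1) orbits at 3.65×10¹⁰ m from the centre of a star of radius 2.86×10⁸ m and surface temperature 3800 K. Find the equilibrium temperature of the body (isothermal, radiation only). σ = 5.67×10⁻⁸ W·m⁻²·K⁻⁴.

T ≈ 204 K

The star's surface emits σT_*⁴; at distance d the flux is S = σT_*⁴(R_*/d)².
S = 5.67×10⁻⁸·(3800)⁴·(2.86×10⁸/3.65×10¹⁰)² = 725.9 W/m².
For an isothermal sphere T⁴ = (1−a)S/(4σ) = 1.728×10⁹ K⁴.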